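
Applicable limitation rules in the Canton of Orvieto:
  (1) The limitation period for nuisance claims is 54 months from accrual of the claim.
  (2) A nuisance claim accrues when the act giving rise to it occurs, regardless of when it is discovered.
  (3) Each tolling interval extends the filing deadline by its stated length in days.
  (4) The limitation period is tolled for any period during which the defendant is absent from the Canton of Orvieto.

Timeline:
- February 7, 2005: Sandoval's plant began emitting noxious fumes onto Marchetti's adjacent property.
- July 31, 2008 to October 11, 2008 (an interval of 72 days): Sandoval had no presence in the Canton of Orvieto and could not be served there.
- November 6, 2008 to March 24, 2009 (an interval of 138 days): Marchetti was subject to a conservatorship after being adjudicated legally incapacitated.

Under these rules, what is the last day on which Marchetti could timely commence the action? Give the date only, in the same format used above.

The claim accrued on February 7, 2005, when the wrongful act occurred.
Adding the 54 months base period to February 7, 2005 gives a deadline of August 7, 2009, before any tolling.
The period was tolled for 72 days by the defendant's absence from the jurisdiction (July 31, 2008 to October 11, 2008), pushing the deadline to October 18, 2009.
The plaintiff's legal incapacity from November 6, 2008 to March 24, 2009 does not toll the period, because no stated rule makes the plaintiff's incapacity a tolling event.

October 18, 2009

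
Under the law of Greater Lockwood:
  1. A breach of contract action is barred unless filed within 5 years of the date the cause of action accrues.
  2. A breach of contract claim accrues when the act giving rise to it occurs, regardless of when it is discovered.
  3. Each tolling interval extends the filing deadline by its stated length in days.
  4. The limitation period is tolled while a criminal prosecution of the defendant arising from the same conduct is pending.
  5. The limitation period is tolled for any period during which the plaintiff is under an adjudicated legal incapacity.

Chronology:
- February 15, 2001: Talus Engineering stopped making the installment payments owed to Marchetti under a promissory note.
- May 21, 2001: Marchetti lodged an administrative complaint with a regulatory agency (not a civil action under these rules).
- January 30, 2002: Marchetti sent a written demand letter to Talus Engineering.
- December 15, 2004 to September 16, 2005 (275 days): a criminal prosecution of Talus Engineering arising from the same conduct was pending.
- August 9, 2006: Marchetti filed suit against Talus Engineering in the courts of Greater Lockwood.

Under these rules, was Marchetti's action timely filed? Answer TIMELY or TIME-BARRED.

The limitation period began to run on February 15, 2001.
5 years from February 15, 2001 is February 15, 2006.
Because the pending criminal prosecution ran from December 15, 2004 to September 16, 2005, the deadline is extended by 275 days to November 17, 2006.
The other events in the timeline have no effect on the limitation period under the stated rules.
Filing on August 9, 2006 beat the November 17, 2006 deadline — the action is timely.

TIMELY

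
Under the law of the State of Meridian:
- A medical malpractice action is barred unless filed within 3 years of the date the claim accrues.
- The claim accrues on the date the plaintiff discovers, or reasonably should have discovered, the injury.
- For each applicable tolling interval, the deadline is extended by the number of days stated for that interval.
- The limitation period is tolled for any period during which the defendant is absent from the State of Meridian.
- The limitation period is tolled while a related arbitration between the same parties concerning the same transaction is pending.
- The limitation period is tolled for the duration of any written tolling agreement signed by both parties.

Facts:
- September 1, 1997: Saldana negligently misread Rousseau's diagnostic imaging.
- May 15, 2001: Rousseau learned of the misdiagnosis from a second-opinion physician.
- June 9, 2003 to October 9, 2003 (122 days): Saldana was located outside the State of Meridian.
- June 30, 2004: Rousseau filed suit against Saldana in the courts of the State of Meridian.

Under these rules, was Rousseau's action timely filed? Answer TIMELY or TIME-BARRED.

TIMELY

Under the discovery rule, the claim accrued on May 15, 2001, when Rousseau discovered the injury — not on the September 1, 1997 date of the underlying act.
3 years from May 15, 2001 is May 15, 2004.
The defendant's absence from the jurisdiction from June 9, 2003 to October 9, 2003 tolled the period for 122 days, extending the deadline to September 14, 2004.
Filing on June 30, 2004 beat the September 14, 2004 deadline — the action is timely.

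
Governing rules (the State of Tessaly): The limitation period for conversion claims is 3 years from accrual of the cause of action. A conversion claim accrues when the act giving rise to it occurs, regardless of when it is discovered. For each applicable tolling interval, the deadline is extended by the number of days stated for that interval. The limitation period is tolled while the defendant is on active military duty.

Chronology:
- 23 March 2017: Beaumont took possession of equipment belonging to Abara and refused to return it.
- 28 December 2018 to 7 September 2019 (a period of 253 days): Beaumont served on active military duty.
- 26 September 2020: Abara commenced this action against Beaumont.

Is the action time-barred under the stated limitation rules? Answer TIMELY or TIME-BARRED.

The claim accrued on 23 March 2017, when the wrongful act occurred.
The untolled deadline — 3 years after 23 March 2017 — is 23 March 2020.
Because the defendant's active military service ran from 28 December 2018 to 7 September 2019, the deadline is extended by 253 days to 1 December 2020.
The 26 September 2020 filing precedes the 1 December 2020 deadline; the claim is timely.

TIMELY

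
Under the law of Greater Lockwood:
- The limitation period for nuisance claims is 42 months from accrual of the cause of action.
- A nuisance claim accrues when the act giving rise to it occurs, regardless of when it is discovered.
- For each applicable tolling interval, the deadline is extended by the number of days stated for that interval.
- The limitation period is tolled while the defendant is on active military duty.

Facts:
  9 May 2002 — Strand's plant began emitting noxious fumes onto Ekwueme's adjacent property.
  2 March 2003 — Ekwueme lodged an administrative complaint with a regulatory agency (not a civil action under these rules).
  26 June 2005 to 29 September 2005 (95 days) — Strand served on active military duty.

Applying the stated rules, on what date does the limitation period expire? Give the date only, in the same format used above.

The cause of action accrued on 9 May 2002, the date of the act.
The untolled deadline — 42 months after 9 May 2002 — is 9 November 2005.
The period was tolled for 95 days by the defendant's active military service (26 June 2005 to 29 September 2005), pushing the deadline to 12 February 2006.
The other events in the timeline have no effect on the limitation period under the stated rules.

12 February 2006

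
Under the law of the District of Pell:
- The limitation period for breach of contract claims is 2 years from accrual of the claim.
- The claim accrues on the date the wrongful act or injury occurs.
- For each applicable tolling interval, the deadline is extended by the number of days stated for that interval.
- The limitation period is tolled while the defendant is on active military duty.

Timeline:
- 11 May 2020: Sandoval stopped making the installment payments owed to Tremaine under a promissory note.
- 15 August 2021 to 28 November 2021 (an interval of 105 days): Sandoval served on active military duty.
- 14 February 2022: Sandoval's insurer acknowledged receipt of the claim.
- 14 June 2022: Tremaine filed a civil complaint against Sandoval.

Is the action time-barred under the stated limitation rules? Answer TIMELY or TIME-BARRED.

TIMELY

The claim accrued on 11 May 2020, when the wrongful act occurred.
Adding the 2 years base period to 11 May 2020 gives a deadline of 11 May 2022, before any tolling.
Because the defendant's active military service ran from 15 August 2021 to 28 November 2021, the deadline is extended by 105 days to 24 August 2022.
The other events in the timeline have no effect on the limitation period under the stated rules.
Tremaine filed on 14 June 2022, before the 24 August 2022 deadline, so the action is timely.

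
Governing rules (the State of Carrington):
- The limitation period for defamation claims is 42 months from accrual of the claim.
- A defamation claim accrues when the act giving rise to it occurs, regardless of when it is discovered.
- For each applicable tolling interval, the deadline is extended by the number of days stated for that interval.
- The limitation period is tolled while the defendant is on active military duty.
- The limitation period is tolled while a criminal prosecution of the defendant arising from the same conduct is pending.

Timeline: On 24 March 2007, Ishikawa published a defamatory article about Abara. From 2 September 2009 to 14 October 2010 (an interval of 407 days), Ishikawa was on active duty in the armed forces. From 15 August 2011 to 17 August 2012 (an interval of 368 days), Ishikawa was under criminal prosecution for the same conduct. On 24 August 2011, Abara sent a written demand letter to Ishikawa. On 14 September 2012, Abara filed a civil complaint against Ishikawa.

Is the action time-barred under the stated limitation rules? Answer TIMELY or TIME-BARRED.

TIMELY

The limitation period began to run on 24 March 2007.
42 months from 24 March 2007 is 24 September 2010.
Because the defendant's active military service ran from 2 September 2009 to 14 October 2010, the deadline is extended by 407 days to 5 November 2011.
Because the pending criminal prosecution ran from 15 August 2011 to 17 August 2012, the deadline is extended by 368 days to 7 November 2012.
None of the other events listed affects the running of the period under the stated rules.
The 14 September 2012 filing precedes the 7 November 2012 deadline; the claim is timely.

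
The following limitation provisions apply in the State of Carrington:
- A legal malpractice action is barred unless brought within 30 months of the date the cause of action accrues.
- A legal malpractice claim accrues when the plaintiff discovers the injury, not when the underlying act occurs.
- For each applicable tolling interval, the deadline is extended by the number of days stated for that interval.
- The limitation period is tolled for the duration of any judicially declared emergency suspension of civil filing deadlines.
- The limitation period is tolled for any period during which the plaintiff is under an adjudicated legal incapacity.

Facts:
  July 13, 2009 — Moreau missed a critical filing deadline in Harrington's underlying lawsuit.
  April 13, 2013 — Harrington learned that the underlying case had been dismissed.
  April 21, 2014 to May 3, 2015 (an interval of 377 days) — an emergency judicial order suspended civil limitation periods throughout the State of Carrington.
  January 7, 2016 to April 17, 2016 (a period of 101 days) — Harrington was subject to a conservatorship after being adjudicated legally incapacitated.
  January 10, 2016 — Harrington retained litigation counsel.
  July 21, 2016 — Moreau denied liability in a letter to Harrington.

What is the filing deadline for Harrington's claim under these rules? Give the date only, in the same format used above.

Accrual is tied to discovery, so the period began on April 13, 2013 rather than on July 13, 2009 when the act occurred.
Adding the 30 months base period to April 13, 2013 gives a deadline of October 13, 2015, before any tolling.
Because the emergency suspension of filing deadlines ran from April 21, 2014 to May 3, 2015, the deadline is extended by 377 days to October 24, 2016.
The period was tolled for 101 days by the plaintiff's legal incapacity (January 7, 2016 to April 17, 2016), pushing the deadline to February 2, 2017.
None of the other events listed affects the running of the period under the stated rules.

February 2, 2017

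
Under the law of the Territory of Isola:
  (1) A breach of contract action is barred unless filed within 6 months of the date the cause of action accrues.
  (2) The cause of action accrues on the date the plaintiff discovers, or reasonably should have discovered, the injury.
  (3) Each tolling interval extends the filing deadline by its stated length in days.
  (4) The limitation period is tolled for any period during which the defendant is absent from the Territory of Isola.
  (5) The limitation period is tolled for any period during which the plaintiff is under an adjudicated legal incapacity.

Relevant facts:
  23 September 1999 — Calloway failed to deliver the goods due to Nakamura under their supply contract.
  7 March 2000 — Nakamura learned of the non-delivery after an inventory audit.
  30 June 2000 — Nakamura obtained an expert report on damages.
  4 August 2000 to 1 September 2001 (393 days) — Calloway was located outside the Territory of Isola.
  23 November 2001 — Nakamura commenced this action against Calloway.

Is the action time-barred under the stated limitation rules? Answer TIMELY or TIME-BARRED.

TIME-BARRED

Under the discovery rule, the claim accrued on 7 March 2000, when Nakamura discovered the injury — not on the 23 September 1999 date of the underlying act.
6 months from 7 March 2000 is 7 September 2000.
The period was tolled for 393 days by the defendant's absence from the jurisdiction (4 August 2000 to 1 September 2001), pushing the deadline to 5 October 2001.
None of the other events listed affects the running of the period under the stated rules.
Filing on 23 November 2001 missed the 5 October 2001 deadline — the action is time-barred.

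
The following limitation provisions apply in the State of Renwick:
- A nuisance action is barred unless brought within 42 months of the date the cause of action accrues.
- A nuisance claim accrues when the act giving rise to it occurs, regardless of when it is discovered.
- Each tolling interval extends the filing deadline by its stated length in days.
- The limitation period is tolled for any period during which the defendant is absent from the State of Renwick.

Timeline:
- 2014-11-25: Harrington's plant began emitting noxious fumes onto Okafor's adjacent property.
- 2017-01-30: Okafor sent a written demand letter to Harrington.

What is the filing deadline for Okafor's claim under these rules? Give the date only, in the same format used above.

2018-05-25

The cause of action accrued on 2014-11-25, the date of the act.
The untolled deadline — 42 months after 2014-11-25 — is 2018-05-25.
Nothing else in the chronology tolls or restarts the period.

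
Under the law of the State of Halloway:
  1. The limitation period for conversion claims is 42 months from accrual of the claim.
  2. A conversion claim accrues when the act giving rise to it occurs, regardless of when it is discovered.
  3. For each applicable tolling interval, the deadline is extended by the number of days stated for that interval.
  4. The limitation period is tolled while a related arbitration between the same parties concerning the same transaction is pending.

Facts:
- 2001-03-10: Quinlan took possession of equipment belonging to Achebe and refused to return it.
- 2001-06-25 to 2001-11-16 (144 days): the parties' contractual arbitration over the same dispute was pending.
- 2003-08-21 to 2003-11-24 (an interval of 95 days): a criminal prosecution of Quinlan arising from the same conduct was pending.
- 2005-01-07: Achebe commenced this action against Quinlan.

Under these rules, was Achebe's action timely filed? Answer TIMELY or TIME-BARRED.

The limitation period began to run on 2001-03-10.
42 months from 2001-03-10 is 2004-09-10.
The pending related arbitration from 2001-06-25 to 2001-11-16 tolled the period for 144 days, extending the deadline to 2005-02-01.
Although a criminal prosecution ran from 2003-08-21 to 2003-11-24, the stated rules do not make that a tolling event, so it is disregarded.
Achebe filed on 2005-01-07, before the 2005-02-01 deadline, so the action is timely.

TIMELY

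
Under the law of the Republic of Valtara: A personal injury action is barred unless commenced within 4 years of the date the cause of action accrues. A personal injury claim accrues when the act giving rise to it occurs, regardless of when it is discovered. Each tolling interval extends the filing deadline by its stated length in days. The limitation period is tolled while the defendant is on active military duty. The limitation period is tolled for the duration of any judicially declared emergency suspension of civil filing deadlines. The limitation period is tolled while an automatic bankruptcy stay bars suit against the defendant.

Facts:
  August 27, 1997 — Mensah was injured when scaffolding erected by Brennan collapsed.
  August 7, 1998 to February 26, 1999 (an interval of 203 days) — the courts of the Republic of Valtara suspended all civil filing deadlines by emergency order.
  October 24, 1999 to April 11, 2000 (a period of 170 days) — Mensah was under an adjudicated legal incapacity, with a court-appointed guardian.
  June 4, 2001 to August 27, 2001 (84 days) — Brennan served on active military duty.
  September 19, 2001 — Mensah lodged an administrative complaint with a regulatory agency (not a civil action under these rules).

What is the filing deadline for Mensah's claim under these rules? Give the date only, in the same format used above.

The limitation period began to run on August 27, 1997.
The untolled deadline — 4 years after August 27, 1997 — is August 27, 2001.
Because the emergency suspension of filing deadlines ran from August 7, 1998 to February 26, 1999, the deadline is extended by 203 days to March 18, 2002.
The period was tolled for 84 days by the defendant's active military service (June 4, 2001 to August 27, 2001), pushing the deadline to June 10, 2002.
No stated provision tolls the period for the plaintiff's incapacity, so the interval from October 24, 1999 to April 11, 2000 has no effect on the deadline.
None of the other events listed affects the running of the period under the stated rules.

June 10, 2002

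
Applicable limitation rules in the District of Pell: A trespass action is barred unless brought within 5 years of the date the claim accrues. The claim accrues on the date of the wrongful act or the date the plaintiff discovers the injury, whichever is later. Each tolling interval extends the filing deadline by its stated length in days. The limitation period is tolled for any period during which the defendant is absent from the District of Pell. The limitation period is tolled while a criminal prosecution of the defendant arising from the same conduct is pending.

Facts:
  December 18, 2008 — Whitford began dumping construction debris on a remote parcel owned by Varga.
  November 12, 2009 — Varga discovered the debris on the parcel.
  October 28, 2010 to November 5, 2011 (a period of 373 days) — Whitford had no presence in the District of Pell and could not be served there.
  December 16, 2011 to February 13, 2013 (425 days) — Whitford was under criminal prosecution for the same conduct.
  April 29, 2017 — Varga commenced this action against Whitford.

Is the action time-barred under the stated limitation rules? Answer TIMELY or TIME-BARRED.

TIME-BARRED

Because discovery on November 12, 2009 post-dates the December 18, 2008 act, accrual under the later-of rule falls on November 12, 2009.
5 years from November 12, 2009 is November 12, 2014.
The period was tolled for 373 days by the defendant's absence from the jurisdiction (October 28, 2010 to November 5, 2011), pushing the deadline to November 20, 2015.
Because the pending criminal prosecution ran from December 16, 2011 to February 13, 2013, the deadline is extended by 425 days to January 18, 2017.
The April 29, 2017 filing falls after the January 18, 2017 deadline; the claim is time-barred.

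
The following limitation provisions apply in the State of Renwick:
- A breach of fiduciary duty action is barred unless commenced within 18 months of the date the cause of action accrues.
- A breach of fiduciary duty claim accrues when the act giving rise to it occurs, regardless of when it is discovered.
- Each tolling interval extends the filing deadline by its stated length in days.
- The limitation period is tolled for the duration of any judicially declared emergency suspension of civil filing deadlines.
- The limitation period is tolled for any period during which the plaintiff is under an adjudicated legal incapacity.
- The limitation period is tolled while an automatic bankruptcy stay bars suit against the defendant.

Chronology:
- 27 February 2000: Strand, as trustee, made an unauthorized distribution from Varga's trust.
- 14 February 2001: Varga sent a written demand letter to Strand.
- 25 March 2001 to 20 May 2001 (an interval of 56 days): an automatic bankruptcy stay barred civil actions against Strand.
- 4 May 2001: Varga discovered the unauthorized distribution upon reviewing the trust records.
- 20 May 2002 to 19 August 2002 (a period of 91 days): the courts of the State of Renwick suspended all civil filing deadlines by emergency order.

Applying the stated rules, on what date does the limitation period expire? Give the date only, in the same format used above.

22 October 2001

The claim accrued on 27 February 2000, when the wrongful act occurred; under the stated occurrence rule the 4 May 2001 discovery does not delay accrual.
18 months from 27 February 2000 is 27 August 2001.
Because the automatic bankruptcy stay ran from 25 March 2001 to 20 May 2001, the deadline is extended by 56 days to 22 October 2001.
The emergency suspension of filing deadlines from 20 May 2002 to 19 August 2002 began after the period had already run on 22 October 2001, so it has no tolling effect.
Nothing else in the chronology tolls or restarts the period.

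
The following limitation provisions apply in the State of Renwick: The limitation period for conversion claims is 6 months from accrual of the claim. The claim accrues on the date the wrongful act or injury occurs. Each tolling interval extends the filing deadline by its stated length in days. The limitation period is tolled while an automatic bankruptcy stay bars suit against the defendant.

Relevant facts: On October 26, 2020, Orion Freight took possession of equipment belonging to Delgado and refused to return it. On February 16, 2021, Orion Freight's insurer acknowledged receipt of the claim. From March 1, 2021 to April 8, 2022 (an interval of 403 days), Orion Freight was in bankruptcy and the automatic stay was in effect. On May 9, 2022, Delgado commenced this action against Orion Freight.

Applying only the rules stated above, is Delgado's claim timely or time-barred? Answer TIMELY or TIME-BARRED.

TIMELY

The claim accrued on October 26, 2020, when the wrongful act occurred.
Adding the 6 months base period to October 26, 2020 gives a deadline of April 26, 2021, before any tolling.
Because the automatic bankruptcy stay ran from March 1, 2021 to April 8, 2022, the deadline is extended by 403 days to June 3, 2022.
None of the other events listed affects the running of the period under the stated rules.
Filing on May 9, 2022 beat the June 3, 2022 deadline — the action is timely.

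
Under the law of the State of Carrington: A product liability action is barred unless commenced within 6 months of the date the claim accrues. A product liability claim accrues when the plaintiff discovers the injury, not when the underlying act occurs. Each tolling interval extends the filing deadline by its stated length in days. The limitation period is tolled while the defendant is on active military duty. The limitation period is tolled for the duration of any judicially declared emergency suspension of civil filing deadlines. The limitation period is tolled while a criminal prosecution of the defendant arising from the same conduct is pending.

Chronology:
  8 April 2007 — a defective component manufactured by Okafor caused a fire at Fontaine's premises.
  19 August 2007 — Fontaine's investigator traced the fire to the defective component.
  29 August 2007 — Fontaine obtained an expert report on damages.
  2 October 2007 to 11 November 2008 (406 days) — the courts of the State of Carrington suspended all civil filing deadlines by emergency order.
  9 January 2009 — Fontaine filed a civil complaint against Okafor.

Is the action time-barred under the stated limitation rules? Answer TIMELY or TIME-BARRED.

The claim did not accrue until Fontaine discovered the injury on 19 August 2007; the 8 April 2007 act date does not start the clock under the stated rule.
The untolled deadline — 6 months after 19 August 2007 — is 19 February 2008.
Because the emergency suspension of filing deadlines ran from 2 October 2007 to 11 November 2008, the deadline is extended by 406 days to 31 March 2009.
The other events in the timeline have no effect on the limitation period under the stated rules.
The 9 January 2009 filing precedes the 31 March 2009 deadline; the claim is timely.

TIMELY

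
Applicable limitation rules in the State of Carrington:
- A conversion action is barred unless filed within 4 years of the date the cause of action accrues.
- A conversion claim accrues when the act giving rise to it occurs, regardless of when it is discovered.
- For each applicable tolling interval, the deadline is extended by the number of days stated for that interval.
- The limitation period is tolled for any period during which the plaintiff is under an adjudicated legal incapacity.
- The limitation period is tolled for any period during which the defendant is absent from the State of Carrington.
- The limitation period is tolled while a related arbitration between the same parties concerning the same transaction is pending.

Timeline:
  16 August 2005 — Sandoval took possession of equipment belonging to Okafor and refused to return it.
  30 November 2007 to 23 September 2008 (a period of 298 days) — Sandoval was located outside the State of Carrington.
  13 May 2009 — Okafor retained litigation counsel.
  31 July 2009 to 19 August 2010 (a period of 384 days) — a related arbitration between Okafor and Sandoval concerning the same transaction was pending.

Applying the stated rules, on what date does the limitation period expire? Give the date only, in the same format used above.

The limitation period began to run on 16 August 2005.
4 years from 16 August 2005 is 16 August 2009.
Because the defendant's absence from the jurisdiction ran from 30 November 2007 to 23 September 2008, the deadline is extended by 298 days to 10 June 2010.
Because the pending related arbitration ran from 31 July 2009 to 19 August 2010, the deadline is extended by 384 days to 29 June 2011.
None of the other events listed affects the running of the period under the stated rules.

29 June 2011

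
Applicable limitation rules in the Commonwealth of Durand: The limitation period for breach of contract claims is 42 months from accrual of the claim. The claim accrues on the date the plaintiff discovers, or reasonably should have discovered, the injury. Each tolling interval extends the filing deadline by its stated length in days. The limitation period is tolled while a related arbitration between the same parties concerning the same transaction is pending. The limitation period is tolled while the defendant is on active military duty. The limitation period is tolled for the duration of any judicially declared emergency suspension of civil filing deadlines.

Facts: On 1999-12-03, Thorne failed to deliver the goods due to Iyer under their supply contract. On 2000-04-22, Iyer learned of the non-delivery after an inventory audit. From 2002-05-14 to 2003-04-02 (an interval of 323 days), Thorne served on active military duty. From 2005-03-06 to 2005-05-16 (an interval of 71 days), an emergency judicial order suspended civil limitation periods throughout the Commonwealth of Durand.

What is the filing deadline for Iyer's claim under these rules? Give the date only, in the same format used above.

The claim did not accrue until Iyer discovered the injury on 2000-04-22; the 1999-12-03 act date does not start the clock under the stated rule.
Adding the 42 months base period to 2000-04-22 gives a deadline of 2003-10-22, before any tolling.
The period was tolled for 323 days by the defendant's active military service (2002-05-14 to 2003-04-02), pushing the deadline to 2004-09-09.
The emergency suspension of filing deadlines from 2005-03-06 to 2005-05-16 began after the period had already run on 2004-09-09, so it has no tolling effect.

2004-09-09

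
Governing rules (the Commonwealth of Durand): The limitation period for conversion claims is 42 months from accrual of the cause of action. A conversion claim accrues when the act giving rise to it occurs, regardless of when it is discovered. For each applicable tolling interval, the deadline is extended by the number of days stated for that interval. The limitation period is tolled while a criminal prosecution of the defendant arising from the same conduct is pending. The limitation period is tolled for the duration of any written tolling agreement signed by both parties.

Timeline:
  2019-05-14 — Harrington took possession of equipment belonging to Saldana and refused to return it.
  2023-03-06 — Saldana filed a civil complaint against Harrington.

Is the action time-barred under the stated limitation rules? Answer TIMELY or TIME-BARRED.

TIME-BARRED

The cause of action accrued on 2019-05-14, the date of the act.
Adding the 42 months base period to 2019-05-14 gives a deadline of 2022-11-14, before any tolling.
Filing on 2023-03-06 missed the 2022-11-14 deadline — the action is time-barred.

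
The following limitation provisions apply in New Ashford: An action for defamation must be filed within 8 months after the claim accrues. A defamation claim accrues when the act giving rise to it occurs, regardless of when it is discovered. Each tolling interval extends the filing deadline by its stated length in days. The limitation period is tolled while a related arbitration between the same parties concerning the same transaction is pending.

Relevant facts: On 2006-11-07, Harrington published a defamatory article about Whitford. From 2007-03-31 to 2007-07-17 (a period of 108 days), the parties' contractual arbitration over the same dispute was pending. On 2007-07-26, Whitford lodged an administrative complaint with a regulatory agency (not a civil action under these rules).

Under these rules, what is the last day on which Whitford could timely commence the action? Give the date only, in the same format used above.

2007-10-23

The limitation period began to run on 2006-11-07.
Adding the 8 months base period to 2006-11-07 gives a deadline of 2007-07-07, before any tolling.
The period was tolled for 108 days by the pending related arbitration (2007-03-31 to 2007-07-17), pushing the deadline to 2007-10-23.
Nothing else in the chronology tolls or restarts the period.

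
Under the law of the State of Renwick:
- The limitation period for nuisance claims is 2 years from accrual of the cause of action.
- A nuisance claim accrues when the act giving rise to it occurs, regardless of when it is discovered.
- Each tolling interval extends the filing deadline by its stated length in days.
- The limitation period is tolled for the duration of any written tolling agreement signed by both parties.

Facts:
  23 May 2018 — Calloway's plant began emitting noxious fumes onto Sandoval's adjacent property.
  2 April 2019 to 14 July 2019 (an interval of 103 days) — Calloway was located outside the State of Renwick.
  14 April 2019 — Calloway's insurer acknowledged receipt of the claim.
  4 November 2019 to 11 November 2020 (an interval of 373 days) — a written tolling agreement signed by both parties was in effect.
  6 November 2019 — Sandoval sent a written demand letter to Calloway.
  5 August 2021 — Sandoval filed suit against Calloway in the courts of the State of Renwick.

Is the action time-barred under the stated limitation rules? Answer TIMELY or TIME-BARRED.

The cause of action accrued on 23 May 2018, the date of the act.
2 years from 23 May 2018 is 23 May 2020.
The written tolling agreement from 4 November 2019 to 11 November 2020 tolled the period for 373 days, extending the deadline to 31 May 2021.
The defendant's absence from the jurisdiction from 2 April 2019 to 14 July 2019 does not toll the period, because no stated rule makes the defendant's absence a tolling event.
Nothing else in the chronology tolls or restarts the period.
Filing on 5 August 2021 missed the 31 May 2021 deadline — the action is time-barred.

TIME-BARRED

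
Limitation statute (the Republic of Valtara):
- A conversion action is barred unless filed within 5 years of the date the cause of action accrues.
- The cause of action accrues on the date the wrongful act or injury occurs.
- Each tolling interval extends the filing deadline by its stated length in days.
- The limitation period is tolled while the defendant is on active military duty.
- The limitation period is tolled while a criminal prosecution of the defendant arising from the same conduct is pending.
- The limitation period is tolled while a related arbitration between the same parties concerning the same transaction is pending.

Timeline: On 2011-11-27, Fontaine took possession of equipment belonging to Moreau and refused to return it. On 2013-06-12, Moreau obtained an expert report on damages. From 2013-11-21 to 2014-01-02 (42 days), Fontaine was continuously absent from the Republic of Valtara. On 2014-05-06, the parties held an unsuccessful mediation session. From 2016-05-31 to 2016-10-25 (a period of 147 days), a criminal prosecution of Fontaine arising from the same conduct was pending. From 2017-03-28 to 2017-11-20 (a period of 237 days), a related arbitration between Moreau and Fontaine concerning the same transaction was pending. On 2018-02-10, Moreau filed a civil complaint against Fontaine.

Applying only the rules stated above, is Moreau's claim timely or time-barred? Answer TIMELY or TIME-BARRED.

TIME-BARRED

The cause of action accrued on 2011-11-27, the date of the act.
The untolled deadline — 5 years after 2011-11-27 — is 2016-11-27.
Because the pending criminal prosecution ran from 2016-05-31 to 2016-10-25, the deadline is extended by 147 days to 2017-04-23.
The pending related arbitration from 2017-03-28 to 2017-11-20 tolled the period for 237 days, extending the deadline to 2017-12-16.
Although the defendant's absence ran from 2013-11-21 to 2014-01-02, the stated rules do not make that a tolling event, so it is disregarded.
The other events in the timeline have no effect on the limitation period under the stated rules.
Filing on 2018-02-10 missed the 2017-12-16 deadline — the action is time-barred.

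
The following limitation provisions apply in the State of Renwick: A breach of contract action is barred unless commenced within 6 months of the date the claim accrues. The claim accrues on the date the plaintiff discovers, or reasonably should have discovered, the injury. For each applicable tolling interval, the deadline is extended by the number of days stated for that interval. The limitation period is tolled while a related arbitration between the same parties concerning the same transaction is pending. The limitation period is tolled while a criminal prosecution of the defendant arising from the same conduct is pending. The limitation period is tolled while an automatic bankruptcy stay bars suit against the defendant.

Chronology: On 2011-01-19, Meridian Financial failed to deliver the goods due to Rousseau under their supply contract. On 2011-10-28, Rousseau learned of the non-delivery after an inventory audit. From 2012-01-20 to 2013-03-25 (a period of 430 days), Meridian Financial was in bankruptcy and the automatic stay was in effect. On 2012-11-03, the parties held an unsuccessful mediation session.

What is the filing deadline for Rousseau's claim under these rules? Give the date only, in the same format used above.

2013-07-02

The claim did not accrue until Rousseau discovered the injury on 2011-10-28; the 2011-01-19 act date does not start the clock under the stated rule.
The untolled deadline — 6 months after 2011-10-28 — is 2012-04-28.
Because the automatic bankruptcy stay ran from 2012-01-20 to 2013-03-25, the deadline is extended by 430 days to 2013-07-02.
The other events in the timeline have no effect on the limitation period under the stated rules.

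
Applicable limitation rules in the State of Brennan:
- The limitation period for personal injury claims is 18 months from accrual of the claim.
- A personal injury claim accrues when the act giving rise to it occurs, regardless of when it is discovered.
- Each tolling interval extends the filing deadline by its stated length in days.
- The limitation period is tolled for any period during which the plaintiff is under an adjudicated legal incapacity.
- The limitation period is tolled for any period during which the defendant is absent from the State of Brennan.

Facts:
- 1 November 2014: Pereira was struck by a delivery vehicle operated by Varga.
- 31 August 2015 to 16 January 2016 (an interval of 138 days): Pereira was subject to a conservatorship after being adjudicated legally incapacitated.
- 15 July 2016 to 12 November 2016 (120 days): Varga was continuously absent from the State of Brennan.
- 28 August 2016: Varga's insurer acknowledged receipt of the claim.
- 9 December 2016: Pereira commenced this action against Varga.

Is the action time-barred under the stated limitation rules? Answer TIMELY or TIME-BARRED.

TIMELY

The limitation period began to run on 1 November 2014.
The untolled deadline — 18 months after 1 November 2014 — is 1 May 2016.
The plaintiff's legal incapacity from 31 August 2015 to 16 January 2016 tolled the period for 138 days, extending the deadline to 16 September 2016.
The period was tolled for 120 days by the defendant's absence from the jurisdiction (15 July 2016 to 12 November 2016), pushing the deadline to 14 January 2017.
Nothing else in the chronology tolls or restarts the period.
The 9 December 2016 filing precedes the 14 January 2017 deadline; the claim is timely.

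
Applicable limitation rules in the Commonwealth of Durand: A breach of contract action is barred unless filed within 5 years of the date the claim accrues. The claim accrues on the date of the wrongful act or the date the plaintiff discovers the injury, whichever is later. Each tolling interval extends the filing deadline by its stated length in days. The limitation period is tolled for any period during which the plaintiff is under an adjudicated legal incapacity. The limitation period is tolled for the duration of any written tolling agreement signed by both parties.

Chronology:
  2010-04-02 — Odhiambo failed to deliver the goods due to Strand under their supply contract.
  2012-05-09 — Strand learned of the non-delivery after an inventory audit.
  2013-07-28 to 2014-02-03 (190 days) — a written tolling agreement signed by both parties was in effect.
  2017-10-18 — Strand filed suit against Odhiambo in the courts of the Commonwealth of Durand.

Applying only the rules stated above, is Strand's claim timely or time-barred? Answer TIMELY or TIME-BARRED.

TIMELY

Because discovery on 2012-05-09 post-dates the 2010-04-02 act, accrual under the later-of rule falls on 2012-05-09.
5 years from 2012-05-09 is 2017-05-09.
The period was tolled for 190 days by the written tolling agreement (2013-07-28 to 2014-02-03), pushing the deadline to 2017-11-15.
Strand filed on 2017-10-18, before the 2017-11-15 deadline, so the action is timely.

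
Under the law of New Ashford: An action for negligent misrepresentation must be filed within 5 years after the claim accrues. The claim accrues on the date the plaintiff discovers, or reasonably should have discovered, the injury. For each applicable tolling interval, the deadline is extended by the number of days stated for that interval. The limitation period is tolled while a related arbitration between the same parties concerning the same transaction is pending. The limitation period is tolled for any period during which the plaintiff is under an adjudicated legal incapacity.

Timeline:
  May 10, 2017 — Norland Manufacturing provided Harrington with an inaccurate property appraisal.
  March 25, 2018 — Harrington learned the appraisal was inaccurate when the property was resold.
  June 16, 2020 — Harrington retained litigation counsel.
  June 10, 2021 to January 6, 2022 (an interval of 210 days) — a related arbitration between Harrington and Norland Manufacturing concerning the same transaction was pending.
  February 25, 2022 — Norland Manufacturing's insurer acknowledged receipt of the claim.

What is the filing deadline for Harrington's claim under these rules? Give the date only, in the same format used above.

October 21, 2023

The claim did not accrue until Harrington discovered the injury on March 25, 2018; the May 10, 2017 act date does not start the clock under the stated rule.
5 years from March 25, 2018 is March 25, 2023.
Because the pending related arbitration ran from June 10, 2021 to January 6, 2022, the deadline is extended by 210 days to October 21, 2023.
None of the other events listed affects the running of the period under the stated rules.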